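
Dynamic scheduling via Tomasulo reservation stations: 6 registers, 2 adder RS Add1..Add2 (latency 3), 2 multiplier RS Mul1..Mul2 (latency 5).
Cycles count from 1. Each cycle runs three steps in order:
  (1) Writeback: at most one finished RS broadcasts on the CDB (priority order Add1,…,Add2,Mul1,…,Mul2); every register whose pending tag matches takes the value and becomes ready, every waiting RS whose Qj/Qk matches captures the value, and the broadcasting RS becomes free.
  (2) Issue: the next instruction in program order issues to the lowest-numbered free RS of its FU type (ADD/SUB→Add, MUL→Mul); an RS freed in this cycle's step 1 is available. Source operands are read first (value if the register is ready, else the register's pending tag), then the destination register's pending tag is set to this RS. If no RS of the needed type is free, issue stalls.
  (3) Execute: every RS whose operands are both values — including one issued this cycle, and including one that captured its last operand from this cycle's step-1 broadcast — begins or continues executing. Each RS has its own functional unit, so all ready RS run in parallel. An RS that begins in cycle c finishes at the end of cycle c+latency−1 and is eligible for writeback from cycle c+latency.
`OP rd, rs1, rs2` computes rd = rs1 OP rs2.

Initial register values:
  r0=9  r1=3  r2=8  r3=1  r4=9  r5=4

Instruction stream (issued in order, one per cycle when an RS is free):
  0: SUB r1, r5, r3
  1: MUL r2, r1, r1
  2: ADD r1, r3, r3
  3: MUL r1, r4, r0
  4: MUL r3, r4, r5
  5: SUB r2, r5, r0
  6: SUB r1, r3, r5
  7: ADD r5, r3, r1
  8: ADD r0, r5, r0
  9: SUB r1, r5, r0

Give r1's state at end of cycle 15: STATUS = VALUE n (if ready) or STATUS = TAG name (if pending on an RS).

  c1: issue SUB r1<-Add1  regs: r0:9,r1:Add1,r2:8,r3:1,r4:9,r5:4
  c2: issue MUL r2<-Mul1  regs: r0:9,r1:Add1,r2:Mul1,r3:1,r4:9,r5:4
  c3: issue ADD r1<-Add2  regs: r0:9,r1:Add2,r2:Mul1,r3:1,r4:9,r5:4
  c4: CDB Add1=3; issue MUL r1<-Mul2  regs: r0:9,r1:Mul2,r2:Mul1,r3:1,r4:9,r5:4
  c5: stall  regs: r0:9,r1:Mul2,r2:Mul1,r3:1,r4:9,r5:4
  c6: CDB Add2=2; stall  regs: r0:9,r1:Mul2,r2:Mul1,r3:1,r4:9,r5:4
  c7: stall  regs: r0:9,r1:Mul2,r2:Mul1,r3:1,r4:9,r5:4
  c8: stall  regs: r0:9,r1:Mul2,r2:Mul1,r3:1,r4:9,r5:4
  c9: CDB Mul1=9; issue MUL r3<-Mul1  regs: r0:9,r1:Mul2,r2:9,r3:Mul1,r4:9,r5:4
  c10: CDB Mul2=81; issue SUB r2<-Add1  regs: r0:9,r1:81,r2:Add1,r3:Mul1,r4:9,r5:4
  c11: issue SUB r1<-Add2  regs: r0:9,r1:Add2,r2:Add1,r3:Mul1,r4:9,r5:4
  c12: stall  regs: r0:9,r1:Add2,r2:Add1,r3:Mul1,r4:9,r5:4
  c13: CDB Add1=-5; issue ADD r5<-Add1  regs: r0:9,r1:Add2,r2:-5,r3:Mul1,r4:9,r5:Add1
  c14: CDB Mul1=36; stall  regs: r0:9,r1:Add2,r2:-5,r3:36,r4:9,r5:Add1
  c15: stall  regs: r0:9,r1:Add2,r2:-5,r3:36,r4:9,r5:Add1

STATUS = TAG Add2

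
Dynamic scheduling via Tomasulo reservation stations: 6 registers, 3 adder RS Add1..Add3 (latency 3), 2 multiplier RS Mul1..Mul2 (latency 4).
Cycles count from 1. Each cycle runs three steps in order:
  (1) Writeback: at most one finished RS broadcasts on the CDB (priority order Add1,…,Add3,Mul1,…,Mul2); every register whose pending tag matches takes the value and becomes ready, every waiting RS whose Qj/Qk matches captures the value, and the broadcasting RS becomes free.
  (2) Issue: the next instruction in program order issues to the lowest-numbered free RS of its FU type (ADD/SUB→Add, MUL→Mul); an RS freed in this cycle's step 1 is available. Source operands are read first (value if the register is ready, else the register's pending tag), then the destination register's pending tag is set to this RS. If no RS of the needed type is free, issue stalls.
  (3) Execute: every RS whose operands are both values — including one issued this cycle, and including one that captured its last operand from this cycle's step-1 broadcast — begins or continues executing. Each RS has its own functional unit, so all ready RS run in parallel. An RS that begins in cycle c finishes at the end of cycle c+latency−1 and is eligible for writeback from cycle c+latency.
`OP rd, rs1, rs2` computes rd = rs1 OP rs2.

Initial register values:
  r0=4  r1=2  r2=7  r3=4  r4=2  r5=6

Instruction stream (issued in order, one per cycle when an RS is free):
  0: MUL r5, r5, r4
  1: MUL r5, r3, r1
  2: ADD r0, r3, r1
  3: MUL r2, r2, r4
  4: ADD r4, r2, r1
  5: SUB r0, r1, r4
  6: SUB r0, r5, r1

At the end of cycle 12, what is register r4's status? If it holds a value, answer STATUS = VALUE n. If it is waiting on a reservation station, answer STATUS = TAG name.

c1: issue MUL r5<-Mul1 | r0:4,r1:2,r2:7,r3:4,r4:2,r5:Mul1
c2: issue MUL r5<-Mul2 | r0:4,r1:2,r2:7,r3:4,r4:2,r5:Mul2
c3: issue ADD r0<-Add1 | r0:Add1,r1:2,r2:7,r3:4,r4:2,r5:Mul2
c4: stall | r0:Add1,r1:2,r2:7,r3:4,r4:2,r5:Mul2
c5: CDB Mul1=12; issue MUL r2<-Mul1 | r0:Add1,r1:2,r2:Mul1,r3:4,r4:2,r5:Mul2
c6: CDB Add1=6; issue ADD r4<-Add1 | r0:6,r1:2,r2:Mul1,r3:4,r4:Add1,r5:Mul2
c7: CDB Mul2=8; issue SUB r0<-Add2 | r0:Add2,r1:2,r2:Mul1,r3:4,r4:Add1,r5:8
c8: issue SUB r0<-Add3 | r0:Add3,r1:2,r2:Mul1,r3:4,r4:Add1,r5:8
c9: CDB Mul1=14 | r0:Add3,r1:2,r2:14,r3:4,r4:Add1,r5:8
c10: - | r0:Add3,r1:2,r2:14,r3:4,r4:Add1,r5:8
c11: CDB Add3=6 | r0:6,r1:2,r2:14,r3:4,r4:Add1,r5:8
c12: CDB Add1=16 | r0:6,r1:2,r2:14,r3:4,r4:16,r5:8

STATUS = VALUE 16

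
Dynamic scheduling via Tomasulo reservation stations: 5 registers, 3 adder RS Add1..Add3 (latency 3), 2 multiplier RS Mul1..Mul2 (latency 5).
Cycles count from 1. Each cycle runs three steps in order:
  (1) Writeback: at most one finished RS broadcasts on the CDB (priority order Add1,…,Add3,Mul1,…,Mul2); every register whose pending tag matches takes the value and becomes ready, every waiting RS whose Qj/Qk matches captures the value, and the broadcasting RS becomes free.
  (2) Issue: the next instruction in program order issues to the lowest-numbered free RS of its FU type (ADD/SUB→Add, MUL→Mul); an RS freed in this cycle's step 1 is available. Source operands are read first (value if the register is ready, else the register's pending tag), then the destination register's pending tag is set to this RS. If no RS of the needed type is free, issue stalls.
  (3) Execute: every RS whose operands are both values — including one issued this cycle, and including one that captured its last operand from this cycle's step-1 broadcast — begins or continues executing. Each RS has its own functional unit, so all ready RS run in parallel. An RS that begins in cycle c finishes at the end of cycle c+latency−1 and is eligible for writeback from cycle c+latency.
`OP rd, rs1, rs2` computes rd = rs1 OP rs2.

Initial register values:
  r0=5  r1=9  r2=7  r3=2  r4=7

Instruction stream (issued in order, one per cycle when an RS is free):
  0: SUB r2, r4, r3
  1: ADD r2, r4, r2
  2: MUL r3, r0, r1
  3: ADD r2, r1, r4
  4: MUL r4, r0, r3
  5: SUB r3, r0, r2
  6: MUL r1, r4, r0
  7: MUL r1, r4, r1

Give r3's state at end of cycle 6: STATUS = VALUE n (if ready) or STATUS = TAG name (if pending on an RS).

  c1: issue SUB r2<-Add1  regs: r0:5,r1:9,r2:Add1,r3:2,r4:7
  c2: issue ADD r2<-Add2  regs: r0:5,r1:9,r2:Add2,r3:2,r4:7
  c3: issue MUL r3<-Mul1  regs: r0:5,r1:9,r2:Add2,r3:Mul1,r4:7
  c4: CDB Add1=5; issue ADD r2<-Add1  regs: r0:5,r1:9,r2:Add1,r3:Mul1,r4:7
  c5: issue MUL r4<-Mul2  regs: r0:5,r1:9,r2:Add1,r3:Mul1,r4:Mul2
  c6: issue SUB r3<-Add3  regs: r0:5,r1:9,r2:Add1,r3:Add3,r4:Mul2

STATUS = TAG Add3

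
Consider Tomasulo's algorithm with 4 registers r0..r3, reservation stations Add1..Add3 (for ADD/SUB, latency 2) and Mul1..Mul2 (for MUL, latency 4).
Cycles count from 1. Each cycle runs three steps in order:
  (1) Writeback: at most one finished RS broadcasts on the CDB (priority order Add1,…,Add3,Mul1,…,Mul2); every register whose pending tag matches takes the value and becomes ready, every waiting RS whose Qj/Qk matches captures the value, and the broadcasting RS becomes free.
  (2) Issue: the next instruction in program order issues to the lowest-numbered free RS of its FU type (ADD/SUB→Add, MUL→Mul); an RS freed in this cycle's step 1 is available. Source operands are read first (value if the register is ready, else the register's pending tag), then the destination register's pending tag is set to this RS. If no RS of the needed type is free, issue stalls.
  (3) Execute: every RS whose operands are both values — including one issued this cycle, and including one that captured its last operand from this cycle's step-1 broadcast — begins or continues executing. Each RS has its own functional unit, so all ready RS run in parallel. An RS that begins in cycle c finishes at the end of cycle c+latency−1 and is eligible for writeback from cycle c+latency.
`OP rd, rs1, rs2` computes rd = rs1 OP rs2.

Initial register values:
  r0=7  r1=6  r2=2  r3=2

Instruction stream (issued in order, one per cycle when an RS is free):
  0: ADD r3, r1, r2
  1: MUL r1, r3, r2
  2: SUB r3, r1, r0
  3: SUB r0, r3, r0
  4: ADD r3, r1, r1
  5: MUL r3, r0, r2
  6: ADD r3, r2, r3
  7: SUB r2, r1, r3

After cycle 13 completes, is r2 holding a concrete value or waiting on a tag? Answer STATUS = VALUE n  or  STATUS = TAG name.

STATUS = TAG Add3

c1: issue ADD r3<-Add1 | r0:7,r1:6,r2:2,r3:Add1
c2: issue MUL r1<-Mul1 | r0:7,r1:Mul1,r2:2,r3:Add1
c3: CDB Add1=8; issue SUB r3<-Add1 | r0:7,r1:Mul1,r2:2,r3:Add1
c4: issue SUB r0<-Add2 | r0:Add2,r1:Mul1,r2:2,r3:Add1
c5: issue ADD r3<-Add3 | r0:Add2,r1:Mul1,r2:2,r3:Add3
c6: issue MUL r3<-Mul2 | r0:Add2,r1:Mul1,r2:2,r3:Mul2
c7: CDB Mul1=16; stall | r0:Add2,r1:16,r2:2,r3:Mul2
c8: stall | r0:Add2,r1:16,r2:2,r3:Mul2
c9: CDB Add1=9; issue ADD r3<-Add1 | r0:Add2,r1:16,r2:2,r3:Add1
c10: CDB Add3=32; issue SUB r2<-Add3 | r0:Add2,r1:16,r2:Add3,r3:Add1
c11: CDB Add2=2 | r0:2,r1:16,r2:Add3,r3:Add1
c12: - | r0:2,r1:16,r2:Add3,r3:Add1
c13: - | r0:2,r1:16,r2:Add3,r3:Add1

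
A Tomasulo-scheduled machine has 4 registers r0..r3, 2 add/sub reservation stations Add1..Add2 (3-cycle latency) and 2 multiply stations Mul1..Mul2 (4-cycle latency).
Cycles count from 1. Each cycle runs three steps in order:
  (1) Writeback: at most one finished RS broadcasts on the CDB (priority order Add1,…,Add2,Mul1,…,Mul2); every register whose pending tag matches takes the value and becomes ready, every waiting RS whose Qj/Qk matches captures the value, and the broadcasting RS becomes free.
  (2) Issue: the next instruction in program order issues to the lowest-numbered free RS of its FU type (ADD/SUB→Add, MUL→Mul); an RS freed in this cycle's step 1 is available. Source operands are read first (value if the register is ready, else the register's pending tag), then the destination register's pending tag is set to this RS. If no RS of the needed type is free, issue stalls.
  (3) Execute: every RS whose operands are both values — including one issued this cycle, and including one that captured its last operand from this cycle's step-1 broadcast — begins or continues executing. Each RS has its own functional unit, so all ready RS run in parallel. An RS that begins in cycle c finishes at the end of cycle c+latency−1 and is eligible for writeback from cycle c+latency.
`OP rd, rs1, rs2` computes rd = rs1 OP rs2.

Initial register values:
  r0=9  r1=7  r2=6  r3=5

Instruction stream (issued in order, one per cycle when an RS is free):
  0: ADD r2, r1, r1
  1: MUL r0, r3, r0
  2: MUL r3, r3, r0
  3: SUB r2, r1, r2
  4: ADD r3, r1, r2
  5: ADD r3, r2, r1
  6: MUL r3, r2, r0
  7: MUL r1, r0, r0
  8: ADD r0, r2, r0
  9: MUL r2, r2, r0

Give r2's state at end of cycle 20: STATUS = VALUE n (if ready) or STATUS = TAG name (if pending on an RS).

cycle 1: issue ADD r2<-Add1 // r0:9,r1:7,r2:Add1,r3:5
cycle 2: issue MUL r0<-Mul1 // r0:Mul1,r1:7,r2:Add1,r3:5
cycle 3: issue MUL r3<-Mul2 // r0:Mul1,r1:7,r2:Add1,r3:Mul2
cycle 4: CDB Add1=14; issue SUB r2<-Add1 // r0:Mul1,r1:7,r2:Add1,r3:Mul2
cycle 5: issue ADD r3<-Add2 // r0:Mul1,r1:7,r2:Add1,r3:Add2
cycle 6: CDB Mul1=45; stall // r0:45,r1:7,r2:Add1,r3:Add2
cycle 7: CDB Add1=-7; issue ADD r3<-Add1 // r0:45,r1:7,r2:-7,r3:Add1
cycle 8: issue MUL r3<-Mul1 // r0:45,r1:7,r2:-7,r3:Mul1
cycle 9: stall // r0:45,r1:7,r2:-7,r3:Mul1
cycle 10: CDB Add1=0; stall // r0:45,r1:7,r2:-7,r3:Mul1
cycle 11: CDB Add2=0; stall // r0:45,r1:7,r2:-7,r3:Mul1
cycle 12: CDB Mul1=-315; issue MUL r1<-Mul1 // r0:45,r1:Mul1,r2:-7,r3:-315
cycle 13: CDB Mul2=225; issue ADD r0<-Add1 // r0:Add1,r1:Mul1,r2:-7,r3:-315
cycle 14: issue MUL r2<-Mul2 // r0:Add1,r1:Mul1,r2:Mul2,r3:-315
cycle 15: - // r0:Add1,r1:Mul1,r2:Mul2,r3:-315
cycle 16: CDB Add1=38 // r0:38,r1:Mul1,r2:Mul2,r3:-315
cycle 17: CDB Mul1=2025 // r0:38,r1:2025,r2:Mul2,r3:-315
cycle 18: - // r0:38,r1:2025,r2:Mul2,r3:-315
cycle 19: - // r0:38,r1:2025,r2:Mul2,r3:-315
cycle 20: CDB Mul2=-266 // r0:38,r1:2025,r2:-266,r3:-315

STATUS = VALUE -266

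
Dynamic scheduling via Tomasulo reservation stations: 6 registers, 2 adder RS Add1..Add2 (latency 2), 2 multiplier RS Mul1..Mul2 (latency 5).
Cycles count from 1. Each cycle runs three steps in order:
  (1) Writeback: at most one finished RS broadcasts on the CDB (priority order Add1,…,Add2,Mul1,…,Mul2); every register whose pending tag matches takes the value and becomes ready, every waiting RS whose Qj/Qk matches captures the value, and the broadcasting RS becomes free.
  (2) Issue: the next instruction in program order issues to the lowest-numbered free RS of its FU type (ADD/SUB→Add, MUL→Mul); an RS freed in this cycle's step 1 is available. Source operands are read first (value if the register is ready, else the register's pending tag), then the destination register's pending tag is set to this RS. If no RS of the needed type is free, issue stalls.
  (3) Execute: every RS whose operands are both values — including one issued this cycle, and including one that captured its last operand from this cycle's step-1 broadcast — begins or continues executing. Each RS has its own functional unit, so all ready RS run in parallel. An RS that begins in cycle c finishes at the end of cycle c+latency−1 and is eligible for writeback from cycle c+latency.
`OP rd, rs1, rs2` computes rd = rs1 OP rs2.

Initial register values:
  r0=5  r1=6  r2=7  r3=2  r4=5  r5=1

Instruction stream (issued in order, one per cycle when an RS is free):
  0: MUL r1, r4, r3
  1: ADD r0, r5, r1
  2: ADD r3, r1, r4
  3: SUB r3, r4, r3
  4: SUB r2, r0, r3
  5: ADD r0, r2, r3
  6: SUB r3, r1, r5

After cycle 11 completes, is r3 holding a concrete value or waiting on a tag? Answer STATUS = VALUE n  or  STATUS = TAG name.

STATUS = VALUE -10

  c1: issue MUL r1<-Mul1  regs: r0:5,r1:Mul1,r2:7,r3:2,r4:5,r5:1
  c2: issue ADD r0<-Add1  regs: r0:Add1,r1:Mul1,r2:7,r3:2,r4:5,r5:1
  c3: issue ADD r3<-Add2  regs: r0:Add1,r1:Mul1,r2:7,r3:Add2,r4:5,r5:1
  c4: stall  regs: r0:Add1,r1:Mul1,r2:7,r3:Add2,r4:5,r5:1
  c5: stall  regs: r0:Add1,r1:Mul1,r2:7,r3:Add2,r4:5,r5:1
  c6: CDB Mul1=10; stall  regs: r0:Add1,r1:10,r2:7,r3:Add2,r4:5,r5:1
  c7: stall  regs: r0:Add1,r1:10,r2:7,r3:Add2,r4:5,r5:1
  c8: CDB Add1=11; issue SUB r3<-Add1  regs: r0:11,r1:10,r2:7,r3:Add1,r4:5,r5:1
  c9: CDB Add2=15; issue SUB r2<-Add2  regs: r0:11,r1:10,r2:Add2,r3:Add1,r4:5,r5:1
  c10: stall  regs: r0:11,r1:10,r2:Add2,r3:Add1,r4:5,r5:1
  c11: CDB Add1=-10; issue ADD r0<-Add1  regs: r0:Add1,r1:10,r2:Add2,r3:-10,r4:5,r5:1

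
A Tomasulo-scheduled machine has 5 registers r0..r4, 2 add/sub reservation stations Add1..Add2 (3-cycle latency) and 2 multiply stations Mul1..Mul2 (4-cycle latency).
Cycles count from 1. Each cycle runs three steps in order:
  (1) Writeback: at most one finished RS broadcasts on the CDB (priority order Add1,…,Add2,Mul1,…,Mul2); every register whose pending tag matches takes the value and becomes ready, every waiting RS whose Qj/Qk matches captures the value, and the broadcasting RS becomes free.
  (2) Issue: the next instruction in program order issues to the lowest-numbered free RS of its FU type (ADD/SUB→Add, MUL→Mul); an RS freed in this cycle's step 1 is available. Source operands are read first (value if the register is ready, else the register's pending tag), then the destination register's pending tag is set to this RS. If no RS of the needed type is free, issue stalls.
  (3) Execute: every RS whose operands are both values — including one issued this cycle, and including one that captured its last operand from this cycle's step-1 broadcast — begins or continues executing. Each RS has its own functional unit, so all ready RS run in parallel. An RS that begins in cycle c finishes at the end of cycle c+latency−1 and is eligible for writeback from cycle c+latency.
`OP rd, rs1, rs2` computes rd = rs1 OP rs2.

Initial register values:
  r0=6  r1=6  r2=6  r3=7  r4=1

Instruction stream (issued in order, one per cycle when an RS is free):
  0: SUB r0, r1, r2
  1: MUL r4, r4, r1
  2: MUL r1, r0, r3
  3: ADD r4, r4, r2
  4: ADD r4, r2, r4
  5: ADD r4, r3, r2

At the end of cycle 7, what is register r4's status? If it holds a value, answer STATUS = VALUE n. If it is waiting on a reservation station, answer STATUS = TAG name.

STATUS = TAG Add2

c1: issue SUB r0<-Add1 | r0:Add1,r1:6,r2:6,r3:7,r4:1
c2: issue MUL r4<-Mul1 | r0:Add1,r1:6,r2:6,r3:7,r4:Mul1
c3: issue MUL r1<-Mul2 | r0:Add1,r1:Mul2,r2:6,r3:7,r4:Mul1
c4: CDB Add1=0; issue ADD r4<-Add1 | r0:0,r1:Mul2,r2:6,r3:7,r4:Add1
c5: issue ADD r4<-Add2 | r0:0,r1:Mul2,r2:6,r3:7,r4:Add2
c6: CDB Mul1=6; stall | r0:0,r1:Mul2,r2:6,r3:7,r4:Add2
c7: stall | r0:0,r1:Mul2,r2:6,r3:7,r4:Add2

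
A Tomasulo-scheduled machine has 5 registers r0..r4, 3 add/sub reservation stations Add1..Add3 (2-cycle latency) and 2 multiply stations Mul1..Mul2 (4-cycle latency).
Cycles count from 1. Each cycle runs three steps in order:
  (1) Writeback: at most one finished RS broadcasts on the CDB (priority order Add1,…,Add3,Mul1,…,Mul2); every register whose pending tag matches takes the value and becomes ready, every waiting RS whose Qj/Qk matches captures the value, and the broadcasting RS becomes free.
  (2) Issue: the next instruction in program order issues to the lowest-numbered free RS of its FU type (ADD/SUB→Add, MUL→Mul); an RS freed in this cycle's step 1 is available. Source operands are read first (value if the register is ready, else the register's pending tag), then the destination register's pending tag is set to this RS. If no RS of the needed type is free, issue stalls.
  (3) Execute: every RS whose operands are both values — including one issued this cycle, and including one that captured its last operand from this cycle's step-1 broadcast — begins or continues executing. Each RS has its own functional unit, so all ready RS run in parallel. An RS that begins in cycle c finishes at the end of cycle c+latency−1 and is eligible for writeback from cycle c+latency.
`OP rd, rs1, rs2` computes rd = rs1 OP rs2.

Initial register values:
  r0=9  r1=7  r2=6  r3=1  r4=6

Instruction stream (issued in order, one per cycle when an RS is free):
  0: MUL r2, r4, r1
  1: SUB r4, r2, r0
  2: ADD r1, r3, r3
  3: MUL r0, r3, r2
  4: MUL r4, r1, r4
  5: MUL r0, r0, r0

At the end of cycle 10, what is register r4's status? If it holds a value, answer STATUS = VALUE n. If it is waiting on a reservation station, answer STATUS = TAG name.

STATUS = TAG Mul1

cycle 1: issue MUL r2<-Mul1 // r0:9,r1:7,r2:Mul1,r3:1,r4:6
cycle 2: issue SUB r4<-Add1 // r0:9,r1:7,r2:Mul1,r3:1,r4:Add1
cycle 3: issue ADD r1<-Add2 // r0:9,r1:Add2,r2:Mul1,r3:1,r4:Add1
cycle 4: issue MUL r0<-Mul2 // r0:Mul2,r1:Add2,r2:Mul1,r3:1,r4:Add1
cycle 5: CDB Add2=2; stall // r0:Mul2,r1:2,r2:Mul1,r3:1,r4:Add1
cycle 6: CDB Mul1=42; issue MUL r4<-Mul1 // r0:Mul2,r1:2,r2:42,r3:1,r4:Mul1
cycle 7: stall // r0:Mul2,r1:2,r2:42,r3:1,r4:Mul1
cycle 8: CDB Add1=33; stall // r0:Mul2,r1:2,r2:42,r3:1,r4:Mul1
cycle 9: stall // r0:Mul2,r1:2,r2:42,r3:1,r4:Mul1
cycle 10: CDB Mul2=42; issue MUL r0<-Mul2 // r0:Mul2,r1:2,r2:42,r3:1,r4:Mul1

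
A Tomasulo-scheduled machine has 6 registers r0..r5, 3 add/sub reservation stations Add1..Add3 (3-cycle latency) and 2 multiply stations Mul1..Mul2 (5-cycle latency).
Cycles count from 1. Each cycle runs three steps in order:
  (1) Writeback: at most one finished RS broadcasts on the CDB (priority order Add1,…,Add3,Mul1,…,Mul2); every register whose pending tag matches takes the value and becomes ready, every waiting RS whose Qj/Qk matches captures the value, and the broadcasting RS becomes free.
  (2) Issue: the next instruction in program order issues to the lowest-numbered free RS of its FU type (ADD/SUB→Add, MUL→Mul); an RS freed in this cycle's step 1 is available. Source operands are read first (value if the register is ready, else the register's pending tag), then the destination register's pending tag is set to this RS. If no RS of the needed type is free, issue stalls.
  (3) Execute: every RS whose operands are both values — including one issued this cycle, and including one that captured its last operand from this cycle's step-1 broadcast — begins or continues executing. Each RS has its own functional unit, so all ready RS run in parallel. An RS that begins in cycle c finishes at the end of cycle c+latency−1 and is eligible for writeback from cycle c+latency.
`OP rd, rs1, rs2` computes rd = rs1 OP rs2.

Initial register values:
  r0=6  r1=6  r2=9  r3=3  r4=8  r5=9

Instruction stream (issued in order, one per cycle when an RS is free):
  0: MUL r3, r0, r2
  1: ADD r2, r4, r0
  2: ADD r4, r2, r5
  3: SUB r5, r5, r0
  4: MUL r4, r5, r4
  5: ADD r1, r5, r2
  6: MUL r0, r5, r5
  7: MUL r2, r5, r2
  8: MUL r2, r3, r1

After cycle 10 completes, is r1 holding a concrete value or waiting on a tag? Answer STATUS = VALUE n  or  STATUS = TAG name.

STATUS = VALUE 17

cycle 1: issue MUL r3<-Mul1 // r0:6,r1:6,r2:9,r3:Mul1,r4:8,r5:9
cycle 2: issue ADD r2<-Add1 // r0:6,r1:6,r2:Add1,r3:Mul1,r4:8,r5:9
cycle 3: issue ADD r4<-Add2 // r0:6,r1:6,r2:Add1,r3:Mul1,r4:Add2,r5:9
cycle 4: issue SUB r5<-Add3 // r0:6,r1:6,r2:Add1,r3:Mul1,r4:Add2,r5:Add3
cycle 5: CDB Add1=14; issue MUL r4<-Mul2 // r0:6,r1:6,r2:14,r3:Mul1,r4:Mul2,r5:Add3
cycle 6: CDB Mul1=54; issue ADD r1<-Add1 // r0:6,r1:Add1,r2:14,r3:54,r4:Mul2,r5:Add3
cycle 7: CDB Add3=3; issue MUL r0<-Mul1 // r0:Mul1,r1:Add1,r2:14,r3:54,r4:Mul2,r5:3
cycle 8: CDB Add2=23; stall // r0:Mul1,r1:Add1,r2:14,r3:54,r4:Mul2,r5:3
cycle 9: stall // r0:Mul1,r1:Add1,r2:14,r3:54,r4:Mul2,r5:3
cycle 10: CDB Add1=17; stall // r0:Mul1,r1:17,r2:14,r3:54,r4:Mul2,r5:3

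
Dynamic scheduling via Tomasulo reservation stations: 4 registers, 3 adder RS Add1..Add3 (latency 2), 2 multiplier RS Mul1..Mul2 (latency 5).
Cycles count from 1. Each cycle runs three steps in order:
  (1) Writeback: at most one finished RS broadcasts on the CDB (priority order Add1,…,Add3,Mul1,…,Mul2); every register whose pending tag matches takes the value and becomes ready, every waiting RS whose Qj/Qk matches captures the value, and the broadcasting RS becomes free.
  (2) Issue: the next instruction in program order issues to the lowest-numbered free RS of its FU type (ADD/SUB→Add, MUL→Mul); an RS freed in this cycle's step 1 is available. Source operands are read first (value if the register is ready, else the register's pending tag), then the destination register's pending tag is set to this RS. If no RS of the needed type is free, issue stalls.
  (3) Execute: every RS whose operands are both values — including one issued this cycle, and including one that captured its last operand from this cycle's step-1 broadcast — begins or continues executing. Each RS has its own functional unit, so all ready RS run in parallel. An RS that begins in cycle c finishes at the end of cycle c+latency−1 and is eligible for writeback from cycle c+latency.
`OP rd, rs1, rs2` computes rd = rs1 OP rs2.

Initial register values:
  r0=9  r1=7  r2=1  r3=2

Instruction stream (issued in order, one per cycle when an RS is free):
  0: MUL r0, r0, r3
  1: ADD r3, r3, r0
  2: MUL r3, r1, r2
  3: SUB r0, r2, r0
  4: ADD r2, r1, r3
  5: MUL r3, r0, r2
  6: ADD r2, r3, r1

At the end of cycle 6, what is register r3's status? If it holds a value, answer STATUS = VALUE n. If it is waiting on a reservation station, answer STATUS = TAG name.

STATUS = TAG Mul1

  c1: issue MUL r0<-Mul1  regs: r0:Mul1,r1:7,r2:1,r3:2
  c2: issue ADD r3<-Add1  regs: r0:Mul1,r1:7,r2:1,r3:Add1
  c3: issue MUL r3<-Mul2  regs: r0:Mul1,r1:7,r2:1,r3:Mul2
  c4: issue SUB r0<-Add2  regs: r0:Add2,r1:7,r2:1,r3:Mul2
  c5: issue ADD r2<-Add3  regs: r0:Add2,r1:7,r2:Add3,r3:Mul2
  c6: CDB Mul1=18; issue MUL r3<-Mul1  regs: r0:Add2,r1:7,r2:Add3,r3:Mul1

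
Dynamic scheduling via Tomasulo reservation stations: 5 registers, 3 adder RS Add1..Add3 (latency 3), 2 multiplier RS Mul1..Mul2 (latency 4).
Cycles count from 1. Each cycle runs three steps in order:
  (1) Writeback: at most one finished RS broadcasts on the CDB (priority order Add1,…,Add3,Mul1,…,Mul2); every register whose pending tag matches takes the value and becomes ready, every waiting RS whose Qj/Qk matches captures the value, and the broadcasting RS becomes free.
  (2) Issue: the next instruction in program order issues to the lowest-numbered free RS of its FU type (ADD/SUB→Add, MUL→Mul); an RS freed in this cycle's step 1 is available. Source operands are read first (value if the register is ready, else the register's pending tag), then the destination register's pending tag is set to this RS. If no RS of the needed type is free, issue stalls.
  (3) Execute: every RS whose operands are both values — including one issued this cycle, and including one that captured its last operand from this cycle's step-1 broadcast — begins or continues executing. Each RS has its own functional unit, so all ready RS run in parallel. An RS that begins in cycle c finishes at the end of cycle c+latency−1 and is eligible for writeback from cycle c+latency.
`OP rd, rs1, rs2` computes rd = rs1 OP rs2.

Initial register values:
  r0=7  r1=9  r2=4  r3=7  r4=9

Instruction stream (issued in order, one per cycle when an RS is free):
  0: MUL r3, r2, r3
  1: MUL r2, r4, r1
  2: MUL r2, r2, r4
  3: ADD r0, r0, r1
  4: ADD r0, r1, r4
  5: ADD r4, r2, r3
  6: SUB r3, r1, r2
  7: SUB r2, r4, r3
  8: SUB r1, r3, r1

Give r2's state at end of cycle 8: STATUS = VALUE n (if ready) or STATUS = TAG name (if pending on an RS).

  c1: issue MUL r3<-Mul1  regs: r0:7,r1:9,r2:4,r3:Mul1,r4:9
  c2: issue MUL r2<-Mul2  regs: r0:7,r1:9,r2:Mul2,r3:Mul1,r4:9
  c3: stall  regs: r0:7,r1:9,r2:Mul2,r3:Mul1,r4:9
  c4: stall  regs: r0:7,r1:9,r2:Mul2,r3:Mul1,r4:9
  c5: CDB Mul1=28; issue MUL r2<-Mul1  regs: r0:7,r1:9,r2:Mul1,r3:28,r4:9
  c6: CDB Mul2=81; issue ADD r0<-Add1  regs: r0:Add1,r1:9,r2:Mul1,r3:28,r4:9
  c7: issue ADD r0<-Add2  regs: r0:Add2,r1:9,r2:Mul1,r3:28,r4:9
  c8: issue ADD r4<-Add3  regs: r0:Add2,r1:9,r2:Mul1,r3:28,r4:Add3

STATUS = TAG Mul1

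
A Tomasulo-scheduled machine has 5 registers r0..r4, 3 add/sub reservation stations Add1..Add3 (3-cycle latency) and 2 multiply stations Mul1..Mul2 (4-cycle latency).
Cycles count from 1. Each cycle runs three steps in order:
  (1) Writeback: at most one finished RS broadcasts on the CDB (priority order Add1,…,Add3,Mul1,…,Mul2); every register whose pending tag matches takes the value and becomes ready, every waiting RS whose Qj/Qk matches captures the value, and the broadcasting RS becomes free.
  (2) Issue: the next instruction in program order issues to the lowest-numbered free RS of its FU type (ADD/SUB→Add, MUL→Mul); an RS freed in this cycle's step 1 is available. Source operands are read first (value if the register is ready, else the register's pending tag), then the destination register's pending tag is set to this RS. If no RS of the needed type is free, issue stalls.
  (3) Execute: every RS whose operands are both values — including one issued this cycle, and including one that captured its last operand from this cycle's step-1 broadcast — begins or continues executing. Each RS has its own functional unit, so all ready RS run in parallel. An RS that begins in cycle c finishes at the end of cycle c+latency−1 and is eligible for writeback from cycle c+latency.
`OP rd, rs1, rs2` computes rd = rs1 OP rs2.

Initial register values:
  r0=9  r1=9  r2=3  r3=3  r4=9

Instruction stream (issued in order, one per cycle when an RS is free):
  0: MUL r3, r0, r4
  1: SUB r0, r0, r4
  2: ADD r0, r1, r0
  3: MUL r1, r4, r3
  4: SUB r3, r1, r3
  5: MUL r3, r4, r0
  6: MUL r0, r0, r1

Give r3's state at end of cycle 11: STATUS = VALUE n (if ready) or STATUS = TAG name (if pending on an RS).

cycle 1: issue MUL r3<-Mul1 // r0:9,r1:9,r2:3,r3:Mul1,r4:9
cycle 2: issue SUB r0<-Add1 // r0:Add1,r1:9,r2:3,r3:Mul1,r4:9
cycle 3: issue ADD r0<-Add2 // r0:Add2,r1:9,r2:3,r3:Mul1,r4:9
cycle 4: issue MUL r1<-Mul2 // r0:Add2,r1:Mul2,r2:3,r3:Mul1,r4:9
cycle 5: CDB Add1=0; issue SUB r3<-Add1 // r0:Add2,r1:Mul2,r2:3,r3:Add1,r4:9
cycle 6: CDB Mul1=81; issue MUL r3<-Mul1 // r0:Add2,r1:Mul2,r2:3,r3:Mul1,r4:9
cycle 7: stall // r0:Add2,r1:Mul2,r2:3,r3:Mul1,r4:9
cycle 8: CDB Add2=9; stall // r0:9,r1:Mul2,r2:3,r3:Mul1,r4:9
cycle 9: stall // r0:9,r1:Mul2,r2:3,r3:Mul1,r4:9
cycle 10: CDB Mul2=729; issue MUL r0<-Mul2 // r0:Mul2,r1:729,r2:3,r3:Mul1,r4:9
cycle 11: - // r0:Mul2,r1:729,r2:3,r3:Mul1,r4:9

STATUS = TAG Mul1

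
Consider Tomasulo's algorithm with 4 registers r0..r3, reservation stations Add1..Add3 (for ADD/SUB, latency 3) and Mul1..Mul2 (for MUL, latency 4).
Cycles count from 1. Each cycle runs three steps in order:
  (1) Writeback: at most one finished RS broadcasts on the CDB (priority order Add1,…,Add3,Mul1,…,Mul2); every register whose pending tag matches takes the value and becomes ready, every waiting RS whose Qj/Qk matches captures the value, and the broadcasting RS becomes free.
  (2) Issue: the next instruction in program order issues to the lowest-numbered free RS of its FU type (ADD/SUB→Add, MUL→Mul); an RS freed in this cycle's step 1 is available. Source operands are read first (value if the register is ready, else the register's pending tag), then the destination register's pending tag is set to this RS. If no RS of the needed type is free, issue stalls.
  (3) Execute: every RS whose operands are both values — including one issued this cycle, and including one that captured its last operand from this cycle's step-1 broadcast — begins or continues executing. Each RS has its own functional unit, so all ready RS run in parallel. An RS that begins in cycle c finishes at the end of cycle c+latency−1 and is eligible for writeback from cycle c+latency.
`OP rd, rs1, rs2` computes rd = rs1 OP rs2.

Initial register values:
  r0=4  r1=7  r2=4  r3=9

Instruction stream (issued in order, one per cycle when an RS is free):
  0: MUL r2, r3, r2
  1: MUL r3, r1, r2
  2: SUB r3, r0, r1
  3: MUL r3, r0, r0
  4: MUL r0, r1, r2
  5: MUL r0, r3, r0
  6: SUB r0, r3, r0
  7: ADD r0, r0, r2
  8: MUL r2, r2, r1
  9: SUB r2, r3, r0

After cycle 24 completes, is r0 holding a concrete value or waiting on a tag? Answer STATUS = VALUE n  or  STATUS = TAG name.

  c1: issue MUL r2<-Mul1  regs: r0:4,r1:7,r2:Mul1,r3:9
  c2: issue MUL r3<-Mul2  regs: r0:4,r1:7,r2:Mul1,r3:Mul2
  c3: issue SUB r3<-Add1  regs: r0:4,r1:7,r2:Mul1,r3:Add1
  c4: stall  regs: r0:4,r1:7,r2:Mul1,r3:Add1
  c5: CDB Mul1=36; issue MUL r3<-Mul1  regs: r0:4,r1:7,r2:36,r3:Mul1
  c6: CDB Add1=-3; stall  regs: r0:4,r1:7,r2:36,r3:Mul1
  c7: stall  regs: r0:4,r1:7,r2:36,r3:Mul1
  c8: stall  regs: r0:4,r1:7,r2:36,r3:Mul1
  c9: CDB Mul1=16; issue MUL r0<-Mul1  regs: r0:Mul1,r1:7,r2:36,r3:16
  c10: CDB Mul2=252; issue MUL r0<-Mul2  regs: r0:Mul2,r1:7,r2:36,r3:16
  c11: issue SUB r0<-Add1  regs: r0:Add1,r1:7,r2:36,r3:16
  c12: issue ADD r0<-Add2  regs: r0:Add2,r1:7,r2:36,r3:16
  c13: CDB Mul1=252; issue MUL r2<-Mul1  regs: r0:Add2,r1:7,r2:Mul1,r3:16
  c14: issue SUB r2<-Add3  regs: r0:Add2,r1:7,r2:Add3,r3:16
  c15: -  regs: r0:Add2,r1:7,r2:Add3,r3:16
  c16: -  regs: r0:Add2,r1:7,r2:Add3,r3:16
  c17: CDB Mul1=252  regs: r0:Add2,r1:7,r2:Add3,r3:16
  c18: CDB Mul2=4032  regs: r0:Add2,r1:7,r2:Add3,r3:16
  c19: -  regs: r0:Add2,r1:7,r2:Add3,r3:16
  c20: -  regs: r0:Add2,r1:7,r2:Add3,r3:16
  c21: CDB Add1=-4016  regs: r0:Add2,r1:7,r2:Add3,r3:16
  c22: -  regs: r0:Add2,r1:7,r2:Add3,r3:16
  c23: -  regs: r0:Add2,r1:7,r2:Add3,r3:16
  c24: CDB Add2=-3980  regs: r0:-3980,r1:7,r2:Add3,r3:16

STATUS = VALUE -3980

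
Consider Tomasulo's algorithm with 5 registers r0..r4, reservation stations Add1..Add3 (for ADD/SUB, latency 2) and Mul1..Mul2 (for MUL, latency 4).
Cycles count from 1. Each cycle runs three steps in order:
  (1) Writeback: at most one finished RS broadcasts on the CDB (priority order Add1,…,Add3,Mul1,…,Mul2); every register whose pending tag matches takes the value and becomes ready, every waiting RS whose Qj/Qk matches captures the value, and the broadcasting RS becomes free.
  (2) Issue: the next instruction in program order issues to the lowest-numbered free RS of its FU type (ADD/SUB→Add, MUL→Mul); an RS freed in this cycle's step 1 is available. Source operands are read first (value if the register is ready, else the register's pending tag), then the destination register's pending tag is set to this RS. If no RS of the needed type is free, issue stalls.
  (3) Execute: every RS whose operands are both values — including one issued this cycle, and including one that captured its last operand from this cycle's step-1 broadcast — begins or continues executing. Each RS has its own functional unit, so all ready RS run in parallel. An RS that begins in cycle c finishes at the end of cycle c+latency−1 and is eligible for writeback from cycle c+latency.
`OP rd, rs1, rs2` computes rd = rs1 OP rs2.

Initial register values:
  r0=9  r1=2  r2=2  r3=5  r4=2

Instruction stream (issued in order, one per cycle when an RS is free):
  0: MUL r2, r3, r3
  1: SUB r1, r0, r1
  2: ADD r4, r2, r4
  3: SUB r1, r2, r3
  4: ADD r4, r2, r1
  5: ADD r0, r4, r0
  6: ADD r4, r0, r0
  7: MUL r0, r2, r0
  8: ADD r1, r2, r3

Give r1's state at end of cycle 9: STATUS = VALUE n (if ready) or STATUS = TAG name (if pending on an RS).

STATUS = VALUE 20

  c1: issue MUL r2<-Mul1  regs: r0:9,r1:2,r2:Mul1,r3:5,r4:2
  c2: issue SUB r1<-Add1  regs: r0:9,r1:Add1,r2:Mul1,r3:5,r4:2
  c3: issue ADD r4<-Add2  regs: r0:9,r1:Add1,r2:Mul1,r3:5,r4:Add2
  c4: CDB Add1=7; issue SUB r1<-Add1  regs: r0:9,r1:Add1,r2:Mul1,r3:5,r4:Add2
  c5: CDB Mul1=25; issue ADD r4<-Add3  regs: r0:9,r1:Add1,r2:25,r3:5,r4:Add3
  c6: stall  regs: r0:9,r1:Add1,r2:25,r3:5,r4:Add3
  c7: CDB Add1=20; issue ADD r0<-Add1  regs: r0:Add1,r1:20,r2:25,r3:5,r4:Add3
  c8: CDB Add2=27; issue ADD r4<-Add2  regs: r0:Add1,r1:20,r2:25,r3:5,r4:Add2
  c9: CDB Add3=45; issue MUL r0<-Mul1  regs: r0:Mul1,r1:20,r2:25,r3:5,r4:Add2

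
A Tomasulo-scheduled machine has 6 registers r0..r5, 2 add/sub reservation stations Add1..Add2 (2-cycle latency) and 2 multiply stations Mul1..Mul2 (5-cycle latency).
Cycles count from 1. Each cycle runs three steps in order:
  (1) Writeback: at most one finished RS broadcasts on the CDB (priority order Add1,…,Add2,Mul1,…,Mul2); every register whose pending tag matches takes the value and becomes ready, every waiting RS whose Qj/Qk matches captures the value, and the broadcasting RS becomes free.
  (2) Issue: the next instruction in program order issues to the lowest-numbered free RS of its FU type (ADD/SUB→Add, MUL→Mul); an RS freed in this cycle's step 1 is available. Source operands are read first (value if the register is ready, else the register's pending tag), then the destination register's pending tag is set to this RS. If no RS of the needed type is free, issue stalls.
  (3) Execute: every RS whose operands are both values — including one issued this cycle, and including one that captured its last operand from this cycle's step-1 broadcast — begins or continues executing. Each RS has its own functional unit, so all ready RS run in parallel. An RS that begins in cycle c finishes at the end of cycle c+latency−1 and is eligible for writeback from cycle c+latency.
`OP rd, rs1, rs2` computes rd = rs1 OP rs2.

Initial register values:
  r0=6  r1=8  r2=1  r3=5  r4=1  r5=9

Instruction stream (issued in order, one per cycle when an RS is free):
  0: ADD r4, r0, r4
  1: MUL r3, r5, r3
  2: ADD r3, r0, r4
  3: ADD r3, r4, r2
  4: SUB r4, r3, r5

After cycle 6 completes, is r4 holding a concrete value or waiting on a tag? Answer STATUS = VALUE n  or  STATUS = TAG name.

  c1: issue ADD r4<-Add1  regs: r0:6,r1:8,r2:1,r3:5,r4:Add1,r5:9
  c2: issue MUL r3<-Mul1  regs: r0:6,r1:8,r2:1,r3:Mul1,r4:Add1,r5:9
  c3: CDB Add1=7; issue ADD r3<-Add1  regs: r0:6,r1:8,r2:1,r3:Add1,r4:7,r5:9
  c4: issue ADD r3<-Add2  regs: r0:6,r1:8,r2:1,r3:Add2,r4:7,r5:9
  c5: CDB Add1=13; issue SUB r4<-Add1  regs: r0:6,r1:8,r2:1,r3:Add2,r4:Add1,r5:9
  c6: CDB Add2=8  regs: r0:6,r1:8,r2:1,r3:8,r4:Add1,r5:9

STATUS = TAG Add1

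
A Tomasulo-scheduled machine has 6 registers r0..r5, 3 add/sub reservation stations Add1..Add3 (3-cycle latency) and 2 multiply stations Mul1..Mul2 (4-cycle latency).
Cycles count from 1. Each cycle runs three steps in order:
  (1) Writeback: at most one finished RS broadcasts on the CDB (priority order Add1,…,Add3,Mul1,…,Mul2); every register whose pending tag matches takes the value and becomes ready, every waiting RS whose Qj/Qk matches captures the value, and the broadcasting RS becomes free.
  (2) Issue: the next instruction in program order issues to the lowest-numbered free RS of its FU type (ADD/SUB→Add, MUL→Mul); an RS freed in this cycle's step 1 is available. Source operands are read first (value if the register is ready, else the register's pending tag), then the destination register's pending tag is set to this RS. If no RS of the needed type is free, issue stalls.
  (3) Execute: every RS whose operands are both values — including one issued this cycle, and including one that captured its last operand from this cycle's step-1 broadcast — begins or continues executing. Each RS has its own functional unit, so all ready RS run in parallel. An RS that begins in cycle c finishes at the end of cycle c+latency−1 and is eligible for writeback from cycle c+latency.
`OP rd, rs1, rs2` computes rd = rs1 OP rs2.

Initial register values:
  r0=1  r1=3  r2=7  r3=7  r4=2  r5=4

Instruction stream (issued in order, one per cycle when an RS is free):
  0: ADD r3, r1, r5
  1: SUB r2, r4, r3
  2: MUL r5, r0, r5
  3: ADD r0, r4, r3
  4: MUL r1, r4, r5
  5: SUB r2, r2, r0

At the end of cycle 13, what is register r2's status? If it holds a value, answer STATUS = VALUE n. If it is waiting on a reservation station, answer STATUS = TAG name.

STATUS = VALUE -14

c1: issue ADD r3<-Add1 | r0:1,r1:3,r2:7,r3:Add1,r4:2,r5:4
c2: issue SUB r2<-Add2 | r0:1,r1:3,r2:Add2,r3:Add1,r4:2,r5:4
c3: issue MUL r5<-Mul1 | r0:1,r1:3,r2:Add2,r3:Add1,r4:2,r5:Mul1
c4: CDB Add1=7; issue ADD r0<-Add1 | r0:Add1,r1:3,r2:Add2,r3:7,r4:2,r5:Mul1
c5: issue MUL r1<-Mul2 | r0:Add1,r1:Mul2,r2:Add2,r3:7,r4:2,r5:Mul1
c6: issue SUB r2<-Add3 | r0:Add1,r1:Mul2,r2:Add3,r3:7,r4:2,r5:Mul1
c7: CDB Add1=9 | r0:9,r1:Mul2,r2:Add3,r3:7,r4:2,r5:Mul1
c8: CDB Add2=-5 | r0:9,r1:Mul2,r2:Add3,r3:7,r4:2,r5:Mul1
c9: CDB Mul1=4 | r0:9,r1:Mul2,r2:Add3,r3:7,r4:2,r5:4
c10: - | r0:9,r1:Mul2,r2:Add3,r3:7,r4:2,r5:4
c11: CDB Add3=-14 | r0:9,r1:Mul2,r2:-14,r3:7,r4:2,r5:4
c12: - | r0:9,r1:Mul2,r2:-14,r3:7,r4:2,r5:4
c13: CDB Mul2=8 | r0:9,r1:8,r2:-14,r3:7,r4:2,r5:4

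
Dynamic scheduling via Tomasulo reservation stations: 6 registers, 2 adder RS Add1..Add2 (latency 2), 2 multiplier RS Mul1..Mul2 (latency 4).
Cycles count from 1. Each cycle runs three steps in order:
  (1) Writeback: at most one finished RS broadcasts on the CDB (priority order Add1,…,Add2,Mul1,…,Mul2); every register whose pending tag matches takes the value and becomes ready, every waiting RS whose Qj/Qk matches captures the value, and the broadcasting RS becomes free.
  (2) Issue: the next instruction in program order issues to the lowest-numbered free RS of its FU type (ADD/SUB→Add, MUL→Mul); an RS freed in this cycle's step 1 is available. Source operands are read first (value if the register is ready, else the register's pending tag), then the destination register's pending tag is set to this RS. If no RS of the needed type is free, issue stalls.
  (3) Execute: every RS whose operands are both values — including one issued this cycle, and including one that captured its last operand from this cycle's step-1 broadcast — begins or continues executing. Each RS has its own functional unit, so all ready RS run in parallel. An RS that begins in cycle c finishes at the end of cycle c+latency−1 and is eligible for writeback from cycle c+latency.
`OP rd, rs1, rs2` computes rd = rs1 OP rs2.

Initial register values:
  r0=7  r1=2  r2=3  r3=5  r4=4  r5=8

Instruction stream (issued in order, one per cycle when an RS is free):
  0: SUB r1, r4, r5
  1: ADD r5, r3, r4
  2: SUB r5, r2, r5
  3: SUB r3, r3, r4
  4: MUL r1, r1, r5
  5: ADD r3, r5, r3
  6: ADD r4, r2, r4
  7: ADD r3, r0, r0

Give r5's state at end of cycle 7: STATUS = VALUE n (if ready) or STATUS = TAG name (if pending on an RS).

  c1: issue SUB r1<-Add1  regs: r0:7,r1:Add1,r2:3,r3:5,r4:4,r5:8
  c2: issue ADD r5<-Add2  regs: r0:7,r1:Add1,r2:3,r3:5,r4:4,r5:Add2
  c3: CDB Add1=-4; issue SUB r5<-Add1  regs: r0:7,r1:-4,r2:3,r3:5,r4:4,r5:Add1
  c4: CDB Add2=9; issue SUB r3<-Add2  regs: r0:7,r1:-4,r2:3,r3:Add2,r4:4,r5:Add1
  c5: issue MUL r1<-Mul1  regs: r0:7,r1:Mul1,r2:3,r3:Add2,r4:4,r5:Add1
  c6: CDB Add1=-6; issue ADD r3<-Add1  regs: r0:7,r1:Mul1,r2:3,r3:Add1,r4:4,r5:-6
  c7: CDB Add2=1; issue ADD r4<-Add2  regs: r0:7,r1:Mul1,r2:3,r3:Add1,r4:Add2,r5:-6

STATUS = VALUE -6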